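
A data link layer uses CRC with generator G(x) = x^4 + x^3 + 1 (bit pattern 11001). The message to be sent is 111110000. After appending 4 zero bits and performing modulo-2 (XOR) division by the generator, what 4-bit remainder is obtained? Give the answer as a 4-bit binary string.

Append 4 zeros: 1111100000000. Divide by 11001 (XOR where the leading bit is 1):
  pos 0: 11111 XOR 11001 = 00110
  pos 2: 11000 XOR 11001 = 00001
  pos 6: 10000 XOR 11001 = 01001
  pos 7: 10010 XOR 11001 = 01011
  pos 8: 10110 XOR 11001 = 01111
Remainder (last 4 bits) = 1111. This is the CRC / FCS.

1111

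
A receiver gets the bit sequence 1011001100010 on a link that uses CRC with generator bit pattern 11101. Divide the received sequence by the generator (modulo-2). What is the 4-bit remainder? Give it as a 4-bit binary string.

Modulo-2 division of 1011001100010 by 11101:
  pos 0: 10110 XOR 11101 = 01011
  pos 1: 10110 XOR 11101 = 01011
  pos 2: 10111 XOR 11101 = 01010
  pos 3: 10101 XOR 11101 = 01000
  pos 4: 10000 XOR 11101 = 01101
  pos 5: 11010 XOR 11101 = 00111
  pos 7: 11101 XOR 11101 = 00000
Remainder = 0000 (zero — the frame passes the CRC check).

0000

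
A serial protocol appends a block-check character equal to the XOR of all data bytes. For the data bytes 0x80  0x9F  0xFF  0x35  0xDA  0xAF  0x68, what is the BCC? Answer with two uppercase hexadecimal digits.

C8

XOR the bytes together:
  start with 0x80
  0x80 ⊕ 0x9F = 0x1F
  0x1F ⊕ 0xFF = 0xE0
  0xE0 ⊕ 0x35 = 0xD5
  0xD5 ⊕ 0xDA = 0x0F
  0x0F ⊕ 0xAF = 0xA0
  0xA0 ⊕ 0x68 = 0xC8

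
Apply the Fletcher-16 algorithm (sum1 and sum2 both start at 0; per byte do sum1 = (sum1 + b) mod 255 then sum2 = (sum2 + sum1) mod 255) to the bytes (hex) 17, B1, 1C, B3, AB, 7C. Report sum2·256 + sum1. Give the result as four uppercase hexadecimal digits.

62C0

Running sums (mod 255):
  after byte 0 (17): sum1=23, sum2=23
  after byte 1 (B1): sum1=200, sum2=223
  after byte 2 (1C): sum1=228, sum2=196
  after byte 3 (B3): sum1=152, sum2=93
  after byte 4 (AB): sum1=68, sum2=161
  after byte 5 (7C): sum1=192, sum2=98
Checksum = sum2·256 + sum1 = 98·256 + 192 = 25280 = 0x62C0.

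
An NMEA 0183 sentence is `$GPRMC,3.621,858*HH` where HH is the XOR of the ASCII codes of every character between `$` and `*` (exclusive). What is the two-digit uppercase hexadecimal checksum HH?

XOR the ASCII codes of the payload characters:
  'G' = 0x47 → acc = 0x47
  'P' = 0x50 → acc = 0x17
  'R' = 0x52 → acc = 0x45
  'M' = 0x4D → acc = 0x08
  'C' = 0x43 → acc = 0x4B
  ',' = 0x2C → acc = 0x67
  '3' = 0x33 → acc = 0x54
  '.' = 0x2E → acc = 0x7A
  '6' = 0x36 → acc = 0x4C
  '2' = 0x32 → acc = 0x7E
  '1' = 0x31 → acc = 0x4F
  ',' = 0x2C → acc = 0x63
  '8' = 0x38 → acc = 0x5B
  '5' = 0x35 → acc = 0x6E
  '8' = 0x38 → acc = 0x56
Checksum = 0x56.

56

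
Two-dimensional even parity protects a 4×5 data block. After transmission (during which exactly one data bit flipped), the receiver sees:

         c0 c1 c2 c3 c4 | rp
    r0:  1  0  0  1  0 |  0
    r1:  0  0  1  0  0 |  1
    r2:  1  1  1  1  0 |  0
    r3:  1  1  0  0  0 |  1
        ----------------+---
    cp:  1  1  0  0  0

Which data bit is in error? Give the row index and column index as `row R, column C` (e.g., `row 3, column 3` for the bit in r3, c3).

row 3, column 1

Recompute each row's even parity and compare to rp:
  r0: data parity 0, sent rp 0 → ok
  r1: data parity 1, sent rp 1 → ok
  r2: data parity 0, sent rp 0 → ok
  r3: data parity 0, sent rp 1 → mismatch
Recompute each column's even parity and compare to cp:
  c0: data parity 1, sent cp 1 → ok
  c1: data parity 0, sent cp 1 → mismatch
  c2: data parity 0, sent cp 0 → ok
  c3: data parity 0, sent cp 0 → ok
  c4: data parity 0, sent cp 0 → ok
Exactly one row (r3) and one column (c1) fail → the flipped bit is at their intersection.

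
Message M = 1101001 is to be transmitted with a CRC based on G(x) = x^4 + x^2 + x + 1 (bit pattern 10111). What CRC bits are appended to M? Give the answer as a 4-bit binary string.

1010

Append 4 zeros: 11010010000. Divide by 10111 (XOR where the leading bit is 1):
  pos 0: 11010 XOR 10111 = 01101
  pos 1: 11010 XOR 10111 = 01101
  pos 2: 11011 XOR 10111 = 01100
  pos 3: 11000 XOR 10111 = 01111
  pos 4: 11110 XOR 10111 = 01001
  pos 5: 10010 XOR 10111 = 00101
Remainder (last 4 bits) = 1010. This is the CRC / FCS.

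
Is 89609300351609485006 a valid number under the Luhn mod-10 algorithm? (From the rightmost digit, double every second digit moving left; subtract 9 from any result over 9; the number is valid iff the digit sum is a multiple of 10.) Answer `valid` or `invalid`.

From the right, keep odd positions and double even positions (subtract 9 from any doubled value over 9):
  doubled (positions 2,4,...): 0 1 8 0 2 6 0 9 3 7 → sum 36
  kept (positions 1,3,...): 6 0 8 9 6 5 0 3 0 9 → sum 46
Total = 82.
82 mod 10 = 2, so the number is invalid.

invalid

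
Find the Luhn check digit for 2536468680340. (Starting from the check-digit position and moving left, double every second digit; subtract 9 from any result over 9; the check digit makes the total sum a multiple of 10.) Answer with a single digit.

5

Partial digits right→left: 0 4 3 0 8 6 8 6 4 6 3 5 2
Double every second digit counting from the check-digit position (so the 1st, 3rd, 5th, ... of the partial from the right).
  doubled (with −9 where >9): 0 6 7 7 8 6 4 → sum 38
  kept as-is: 4 0 6 6 6 5 → sum 27
Total = 38 + 27 = 65.
Check digit = (10 − (65 mod 10)) mod 10 = 5.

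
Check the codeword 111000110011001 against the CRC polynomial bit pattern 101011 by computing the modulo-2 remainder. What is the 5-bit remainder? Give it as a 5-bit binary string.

00000

Modulo-2 division of 111000110011001 by 101011:
  pos 0: 111000 XOR 101011 = 010011
  pos 1: 100111 XOR 101011 = 001100
  pos 3: 110010 XOR 101011 = 011001
  pos 4: 110010 XOR 101011 = 011001
  pos 5: 110011 XOR 101011 = 011000
  pos 6: 110001 XOR 101011 = 011010
  pos 7: 110100 XOR 101011 = 011111
  pos 8: 111110 XOR 101011 = 010101
  pos 9: 101011 XOR 101011 = 000000
Remainder = 00000 (zero — the frame passes the CRC check).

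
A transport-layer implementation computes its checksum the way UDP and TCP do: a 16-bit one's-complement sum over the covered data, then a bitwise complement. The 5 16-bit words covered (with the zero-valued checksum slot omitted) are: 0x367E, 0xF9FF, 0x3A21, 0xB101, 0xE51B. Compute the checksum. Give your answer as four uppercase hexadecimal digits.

One's-complement addition (fold any carry out of bit 15 back into bit 0):
  0x367E + 0xF9FF = 0x1307D → wrap carry → 0x307E
  0x307E + 0x3A21 = 0x06A9F
  0x6A9F + 0xB101 = 0x11BA0 → wrap carry → 0x1BA1
  0x1BA1 + 0xE51B = 0x100BC → wrap carry → 0x00BD
One's-complement sum = 0x00BD.
Checksum = ~0x00BD & 0xFFFF = 0xFF42.

FF42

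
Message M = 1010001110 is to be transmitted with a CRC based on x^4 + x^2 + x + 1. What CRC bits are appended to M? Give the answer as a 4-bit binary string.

Append 4 zeros: 10100011100000. Divide by 10111 (XOR where the leading bit is 1):
  pos 0: 10100 XOR 10111 = 00011
  pos 3: 11011 XOR 10111 = 01100
  pos 4: 11001 XOR 10111 = 01110
  pos 5: 11100 XOR 10111 = 01011
  pos 6: 10110 XOR 10111 = 00001
Remainder (last 4 bits) = 1000. This is the CRC / FCS.

1000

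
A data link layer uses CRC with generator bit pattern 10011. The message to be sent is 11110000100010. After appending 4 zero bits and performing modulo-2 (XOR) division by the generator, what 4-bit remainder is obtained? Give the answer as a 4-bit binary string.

Append 4 zeros: 111100001000100000. Divide by 10011 (XOR where the leading bit is 1):
  pos 0: 11110 XOR 10011 = 01101
  pos 1: 11010 XOR 10011 = 01001
  pos 2: 10010 XOR 10011 = 00001
  pos 6: 10100 XOR 10011 = 00111
  pos 8: 11101 XOR 10011 = 01110
  pos 9: 11100 XOR 10011 = 01111
  pos 10: 11110 XOR 10011 = 01101
  pos 11: 11010 XOR 10011 = 01001
  pos 12: 10010 XOR 10011 = 00001
Remainder (last 4 bits) = 0010. This is the CRC / FCS.

0010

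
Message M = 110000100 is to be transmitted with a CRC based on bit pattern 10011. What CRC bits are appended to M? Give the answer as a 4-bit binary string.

1101

Append 4 zeros: 1100001000000. Divide by 10011 (XOR where the leading bit is 1):
  pos 0: 11000 XOR 10011 = 01011
  pos 1: 10110 XOR 10011 = 00101
  pos 3: 10110 XOR 10011 = 00101
  pos 5: 10100 XOR 10011 = 00111
  pos 7: 11100 XOR 10011 = 01111
  pos 8: 11110 XOR 10011 = 01101
Remainder (last 4 bits) = 1101. This is the CRC / FCS.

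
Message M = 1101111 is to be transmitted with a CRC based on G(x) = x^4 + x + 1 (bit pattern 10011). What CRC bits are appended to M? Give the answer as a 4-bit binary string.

Append 4 zeros: 11011110000. Divide by 10011 (XOR where the leading bit is 1):
  pos 0: 11011 XOR 10011 = 01000
  pos 1: 10001 XOR 10011 = 00010
  pos 4: 10100 XOR 10011 = 00111
  pos 6: 11100 XOR 10011 = 01111
Remainder (last 4 bits) = 1111. This is the CRC / FCS.

1111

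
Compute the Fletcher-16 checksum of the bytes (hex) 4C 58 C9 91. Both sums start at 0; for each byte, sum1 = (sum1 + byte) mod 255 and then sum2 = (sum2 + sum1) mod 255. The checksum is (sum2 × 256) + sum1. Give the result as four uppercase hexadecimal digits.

Running sums (mod 255):
  after byte 0 (4C): sum1=76, sum2=76
  after byte 1 (58): sum1=164, sum2=240
  after byte 2 (C9): sum1=110, sum2=95
  after byte 3 (91): sum1=0, sum2=95
Checksum = sum2·256 + sum1 = 95·256 + 0 = 24320 = 0x5F00.

5F00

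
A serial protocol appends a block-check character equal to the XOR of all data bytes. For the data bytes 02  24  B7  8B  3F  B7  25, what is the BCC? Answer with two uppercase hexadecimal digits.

B7

XOR the bytes together:
  start with 0x02
  0x02 ⊕ 0x24 = 0x26
  0x26 ⊕ 0xB7 = 0x91
  0x91 ⊕ 0x8B = 0x1A
  0x1A ⊕ 0x3F = 0x25
  0x25 ⊕ 0xB7 = 0x92
  0x92 ⊕ 0x25 = 0xB7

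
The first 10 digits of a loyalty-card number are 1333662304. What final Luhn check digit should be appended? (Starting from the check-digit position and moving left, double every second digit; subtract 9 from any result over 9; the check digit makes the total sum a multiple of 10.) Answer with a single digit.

9

Partial digits right→left: 4 0 3 2 6 6 3 3 3 1
Double every second digit counting from the check-digit position (so the 1st, 3rd, 5th, ... of the partial from the right).
  doubled (with −9 where >9): 8 6 3 6 6 → sum 29
  kept as-is: 0 2 6 3 1 → sum 12
Total = 29 + 12 = 41.
Check digit = (10 − (41 mod 10)) mod 10 = 9.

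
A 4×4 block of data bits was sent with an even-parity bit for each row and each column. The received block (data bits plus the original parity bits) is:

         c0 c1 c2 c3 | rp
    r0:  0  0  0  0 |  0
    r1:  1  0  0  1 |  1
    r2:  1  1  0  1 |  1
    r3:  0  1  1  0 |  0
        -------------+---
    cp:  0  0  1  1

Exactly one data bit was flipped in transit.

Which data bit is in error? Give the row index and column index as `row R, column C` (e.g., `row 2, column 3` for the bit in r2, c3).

row 1, column 3

Recompute each row's even parity and compare to rp:
  r0: data parity 0, sent rp 0 → ok
  r1: data parity 0, sent rp 1 → mismatch
  r2: data parity 1, sent rp 1 → ok
  r3: data parity 0, sent rp 0 → ok
Recompute each column's even parity and compare to cp:
  c0: data parity 0, sent cp 0 → ok
  c1: data parity 0, sent cp 0 → ok
  c2: data parity 1, sent cp 1 → ok
  c3: data parity 0, sent cp 1 → mismatch
Exactly one row (r1) and one column (c3) fail → the flipped bit is at their intersection.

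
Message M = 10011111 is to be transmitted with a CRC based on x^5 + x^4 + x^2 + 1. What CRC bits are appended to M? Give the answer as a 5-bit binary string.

10010

Append 5 zeros: 1001111100000. Divide by 110101 (XOR where the leading bit is 1):
  pos 0: 100111 XOR 110101 = 010010
  pos 1: 100101 XOR 110101 = 010000
  pos 2: 100001 XOR 110101 = 010100
  pos 3: 101000 XOR 110101 = 011101
  pos 4: 111010 XOR 110101 = 001111
  pos 6: 111100 XOR 110101 = 001001
Remainder (last 5 bits) = 10010. This is the CRC / FCS.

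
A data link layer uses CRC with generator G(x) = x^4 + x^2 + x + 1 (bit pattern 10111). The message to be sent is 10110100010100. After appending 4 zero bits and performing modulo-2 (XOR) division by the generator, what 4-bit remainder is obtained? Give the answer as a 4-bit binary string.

Append 4 zeros: 101101000101000000. Divide by 10111 (XOR where the leading bit is 1):
  pos 0: 10110 XOR 10111 = 00001
  pos 4: 11000 XOR 10111 = 01111
  pos 5: 11111 XOR 10111 = 01000
  pos 6: 10000 XOR 10111 = 00111
  pos 8: 11110 XOR 10111 = 01001
  pos 9: 10010 XOR 10111 = 00101
  pos 11: 10100 XOR 10111 = 00011
Remainder (last 4 bits) = 1100. This is the CRC / FCS.

1100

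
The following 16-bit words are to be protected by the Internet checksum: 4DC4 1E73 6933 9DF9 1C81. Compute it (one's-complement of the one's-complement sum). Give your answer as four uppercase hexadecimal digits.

One's-complement addition (fold any carry out of bit 15 back into bit 0):
  0x4DC4 + 0x1E73 = 0x06C37
  0x6C37 + 0x6933 = 0x0D56A
  0xD56A + 0x9DF9 = 0x17363 → wrap carry → 0x7364
  0x7364 + 0x1C81 = 0x08FE5
One's-complement sum = 0x8FE5.
Checksum = ~0x8FE5 & 0xFFFF = 0x701A.

701A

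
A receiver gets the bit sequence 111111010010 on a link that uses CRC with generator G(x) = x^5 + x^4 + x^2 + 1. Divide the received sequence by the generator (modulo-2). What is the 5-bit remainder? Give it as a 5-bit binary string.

00000

Modulo-2 division of 111111010010 by 110101:
  pos 0: 111111 XOR 110101 = 001010
  pos 2: 101001 XOR 110101 = 011100
  pos 3: 111000 XOR 110101 = 001101
  pos 5: 110101 XOR 110101 = 000000
Remainder = 00000 (zero — the frame passes the CRC check).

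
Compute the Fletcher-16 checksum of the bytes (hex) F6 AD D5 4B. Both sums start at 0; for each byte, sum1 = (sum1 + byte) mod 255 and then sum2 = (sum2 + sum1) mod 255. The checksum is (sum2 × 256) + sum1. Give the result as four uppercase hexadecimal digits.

DBC5

Running sums (mod 255):
  after byte 0 (F6): sum1=246, sum2=246
  after byte 1 (AD): sum1=164, sum2=155
  after byte 2 (D5): sum1=122, sum2=22
  after byte 3 (4B): sum1=197, sum2=219
Checksum = sum2·256 + sum1 = 219·256 + 197 = 56261 = 0xDBC5.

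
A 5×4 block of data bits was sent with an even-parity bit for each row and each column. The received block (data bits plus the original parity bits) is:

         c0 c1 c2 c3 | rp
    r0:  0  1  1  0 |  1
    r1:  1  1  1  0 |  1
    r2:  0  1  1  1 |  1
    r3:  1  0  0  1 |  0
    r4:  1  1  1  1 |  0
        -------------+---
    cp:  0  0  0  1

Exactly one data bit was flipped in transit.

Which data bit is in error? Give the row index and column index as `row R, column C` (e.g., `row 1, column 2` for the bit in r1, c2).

row 0, column 0

Recompute each row's even parity and compare to rp:
  r0: data parity 0, sent rp 1 → mismatch
  r1: data parity 1, sent rp 1 → ok
  r2: data parity 1, sent rp 1 → ok
  r3: data parity 0, sent rp 0 → ok
  r4: data parity 0, sent rp 0 → ok
Recompute each column's even parity and compare to cp:
  c0: data parity 1, sent cp 0 → mismatch
  c1: data parity 0, sent cp 0 → ok
  c2: data parity 0, sent cp 0 → ok
  c3: data parity 1, sent cp 1 → ok
Exactly one row (r0) and one column (c0) fail → the flipped bit is at their intersection.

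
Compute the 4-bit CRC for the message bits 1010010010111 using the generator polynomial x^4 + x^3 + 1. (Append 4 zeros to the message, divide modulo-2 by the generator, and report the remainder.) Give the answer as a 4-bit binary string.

0000

Append 4 zeros: 10100100101110000. Divide by 11001 (XOR where the leading bit is 1):
  pos 0: 10100 XOR 11001 = 01101
  pos 1: 11011 XOR 11001 = 00010
  pos 4: 10001 XOR 11001 = 01000
  pos 5: 10000 XOR 11001 = 01001
  pos 6: 10011 XOR 11001 = 01010
  pos 7: 10101 XOR 11001 = 01100
  pos 8: 11001 XOR 11001 = 00000
Remainder (last 4 bits) = 0000. This is the CRC / FCS.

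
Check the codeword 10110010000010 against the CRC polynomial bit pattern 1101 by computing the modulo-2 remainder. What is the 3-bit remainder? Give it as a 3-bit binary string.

Modulo-2 division of 10110010000010 by 1101:
  pos 0: 1011 XOR 1101 = 0110
  pos 1: 1100 XOR 1101 = 0001
  pos 4: 1010 XOR 1101 = 0111
  pos 5: 1110 XOR 1101 = 0011
  pos 7: 1100 XOR 1101 = 0001
  pos 10: 1010 XOR 1101 = 0111
Remainder = 111 (nonzero — an error is detected).

111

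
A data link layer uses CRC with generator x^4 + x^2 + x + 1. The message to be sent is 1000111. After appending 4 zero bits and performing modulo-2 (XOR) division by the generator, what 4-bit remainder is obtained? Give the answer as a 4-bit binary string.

1010

Append 4 zeros: 10001110000. Divide by 10111 (XOR where the leading bit is 1):
  pos 0: 10001 XOR 10111 = 00110
  pos 2: 11011 XOR 10111 = 01100
  pos 3: 11000 XOR 10111 = 01111
  pos 4: 11110 XOR 10111 = 01001
  pos 5: 10010 XOR 10111 = 00101
Remainder (last 4 bits) = 1010. This is the CRC / FCS.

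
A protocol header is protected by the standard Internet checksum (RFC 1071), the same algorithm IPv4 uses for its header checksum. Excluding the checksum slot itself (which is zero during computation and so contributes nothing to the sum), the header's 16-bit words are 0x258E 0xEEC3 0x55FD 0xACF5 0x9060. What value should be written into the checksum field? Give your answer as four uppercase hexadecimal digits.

585A

One's-complement addition (fold any carry out of bit 15 back into bit 0):
  0x258E + 0xEEC3 = 0x11451 → wrap carry → 0x1452
  0x1452 + 0x55FD = 0x06A4F
  0x6A4F + 0xACF5 = 0x11744 → wrap carry → 0x1745
  0x1745 + 0x9060 = 0x0A7A5
One's-complement sum = 0xA7A5.
Checksum = ~0xA7A5 & 0xFFFF = 0x585A.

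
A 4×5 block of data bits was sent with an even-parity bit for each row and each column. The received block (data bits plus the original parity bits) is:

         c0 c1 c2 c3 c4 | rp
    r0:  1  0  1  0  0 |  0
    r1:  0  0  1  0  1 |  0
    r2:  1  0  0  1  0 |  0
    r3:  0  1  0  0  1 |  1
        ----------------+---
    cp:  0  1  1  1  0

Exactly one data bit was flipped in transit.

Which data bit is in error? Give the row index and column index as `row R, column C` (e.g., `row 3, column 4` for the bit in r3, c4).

Recompute each row's even parity and compare to rp:
  r0: data parity 0, sent rp 0 → ok
  r1: data parity 0, sent rp 0 → ok
  r2: data parity 0, sent rp 0 → ok
  r3: data parity 0, sent rp 1 → mismatch
Recompute each column's even parity and compare to cp:
  c0: data parity 0, sent cp 0 → ok
  c1: data parity 1, sent cp 1 → ok
  c2: data parity 0, sent cp 1 → mismatch
  c3: data parity 1, sent cp 1 → ok
  c4: data parity 0, sent cp 0 → ok
Exactly one row (r3) and one column (c2) fail → the flipped bit is at their intersection.

row 3, column 2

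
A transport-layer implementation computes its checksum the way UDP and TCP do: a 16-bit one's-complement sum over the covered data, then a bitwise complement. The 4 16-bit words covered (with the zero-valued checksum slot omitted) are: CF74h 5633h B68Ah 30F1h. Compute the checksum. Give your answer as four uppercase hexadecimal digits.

F2DB

One's-complement addition (fold any carry out of bit 15 back into bit 0):
  0xCF74 + 0x5633 = 0x125A7 → wrap carry → 0x25A8
  0x25A8 + 0xB68A = 0x0DC32
  0xDC32 + 0x30F1 = 0x10D23 → wrap carry → 0x0D24
One's-complement sum = 0x0D24.
Checksum = ~0x0D24 & 0xFFFF = 0xF2DB.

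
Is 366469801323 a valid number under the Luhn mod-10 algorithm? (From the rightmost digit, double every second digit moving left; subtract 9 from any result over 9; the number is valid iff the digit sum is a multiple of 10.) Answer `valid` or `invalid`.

From the right, keep odd positions and double even positions (subtract 9 from any doubled value over 9):
  doubled (positions 2,4,...): 4 2 7 3 3 6 → sum 25
  kept (positions 1,3,...): 3 3 0 9 4 6 → sum 25
Total = 50.
50 mod 10 = 0, so the number is valid.

valid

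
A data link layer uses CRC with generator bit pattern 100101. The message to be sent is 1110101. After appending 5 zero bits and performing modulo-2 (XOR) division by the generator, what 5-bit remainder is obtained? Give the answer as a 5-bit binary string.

Append 5 zeros: 111010100000. Divide by 100101 (XOR where the leading bit is 1):
  pos 0: 111010 XOR 100101 = 011111
  pos 1: 111111 XOR 100101 = 011010
  pos 2: 110100 XOR 100101 = 010001
  pos 3: 100010 XOR 100101 = 000111
  pos 6: 111000 XOR 100101 = 011101
Remainder (last 5 bits) = 11101. This is the CRC / FCS.

11101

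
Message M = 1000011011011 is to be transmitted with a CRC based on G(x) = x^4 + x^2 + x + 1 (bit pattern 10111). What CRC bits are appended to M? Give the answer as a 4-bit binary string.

Append 4 zeros: 10000110110110000. Divide by 10111 (XOR where the leading bit is 1):
  pos 0: 10000 XOR 10111 = 00111
  pos 2: 11111 XOR 10111 = 01000
  pos 3: 10000 XOR 10111 = 00111
  pos 5: 11111 XOR 10111 = 01000
  pos 6: 10000 XOR 10111 = 00111
  pos 8: 11111 XOR 10111 = 01000
  pos 9: 10000 XOR 10111 = 00111
  pos 11: 11100 XOR 10111 = 01011
  pos 12: 10110 XOR 10111 = 00001
Remainder (last 4 bits) = 0001. This is the CRC / FCS.

0001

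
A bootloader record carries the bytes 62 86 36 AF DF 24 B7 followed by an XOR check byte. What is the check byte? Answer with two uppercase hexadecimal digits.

XOR the bytes together:
  start with 0x62
  0x62 ⊕ 0x86 = 0xE4
  0xE4 ⊕ 0x36 = 0xD2
  0xD2 ⊕ 0xAF = 0x7D
  0x7D ⊕ 0xDF = 0xA2
  0xA2 ⊕ 0x24 = 0x86
  0x86 ⊕ 0xB7 = 0x31

31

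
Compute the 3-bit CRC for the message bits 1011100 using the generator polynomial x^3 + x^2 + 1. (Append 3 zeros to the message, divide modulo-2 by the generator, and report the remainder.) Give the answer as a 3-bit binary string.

000

Append 3 zeros: 1011100000. Divide by 1101 (XOR where the leading bit is 1):
  pos 0: 1011 XOR 1101 = 0110
  pos 1: 1101 XOR 1101 = 0000
Remainder (last 3 bits) = 000. This is the CRC / FCS.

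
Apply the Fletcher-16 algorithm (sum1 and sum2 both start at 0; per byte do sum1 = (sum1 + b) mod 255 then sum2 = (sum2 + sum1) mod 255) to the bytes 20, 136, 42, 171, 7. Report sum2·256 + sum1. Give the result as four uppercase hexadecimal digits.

6379

Running sums (mod 255):
  after byte 0 (20): sum1=20, sum2=20
  after byte 1 (136): sum1=156, sum2=176
  after byte 2 (42): sum1=198, sum2=119
  after byte 3 (171): sum1=114, sum2=233
  after byte 4 (7): sum1=121, sum2=99
Checksum = sum2·256 + sum1 = 99·256 + 121 = 25465 = 0x6379.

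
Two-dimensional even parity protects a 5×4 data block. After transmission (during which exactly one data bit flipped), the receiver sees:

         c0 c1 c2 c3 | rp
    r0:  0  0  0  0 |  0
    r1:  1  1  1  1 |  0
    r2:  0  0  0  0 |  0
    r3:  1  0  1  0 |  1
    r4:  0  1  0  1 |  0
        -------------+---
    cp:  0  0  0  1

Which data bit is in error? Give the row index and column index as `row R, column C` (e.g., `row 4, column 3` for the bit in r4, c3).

Recompute each row's even parity and compare to rp:
  r0: data parity 0, sent rp 0 → ok
  r1: data parity 0, sent rp 0 → ok
  r2: data parity 0, sent rp 0 → ok
  r3: data parity 0, sent rp 1 → mismatch
  r4: data parity 0, sent rp 0 → ok
Recompute each column's even parity and compare to cp:
  c0: data parity 0, sent cp 0 → ok
  c1: data parity 0, sent cp 0 → ok
  c2: data parity 0, sent cp 0 → ok
  c3: data parity 0, sent cp 1 → mismatch
Exactly one row (r3) and one column (c3) fail → the flipped bit is at their intersection.

row 3, column 3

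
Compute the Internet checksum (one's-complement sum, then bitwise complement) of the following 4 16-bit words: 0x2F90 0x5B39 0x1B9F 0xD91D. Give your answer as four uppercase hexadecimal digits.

8079

One's-complement addition (fold any carry out of bit 15 back into bit 0):
  0x2F90 + 0x5B39 = 0x08AC9
  0x8AC9 + 0x1B9F = 0x0A668
  0xA668 + 0xD91D = 0x17F85 → wrap carry → 0x7F86
One's-complement sum = 0x7F86.
Checksum = ~0x7F86 & 0xFFFF = 0x8079.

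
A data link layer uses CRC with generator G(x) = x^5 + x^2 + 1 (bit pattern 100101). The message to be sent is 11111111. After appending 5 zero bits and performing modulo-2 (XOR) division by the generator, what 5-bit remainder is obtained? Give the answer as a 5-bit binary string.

10100

Append 5 zeros: 1111111100000. Divide by 100101 (XOR where the leading bit is 1):
  pos 0: 111111 XOR 100101 = 011010
  pos 1: 110101 XOR 100101 = 010000
  pos 2: 100001 XOR 100101 = 000100
  pos 5: 100000 XOR 100101 = 000101
Remainder (last 5 bits) = 10100. This is the CRC / FCS.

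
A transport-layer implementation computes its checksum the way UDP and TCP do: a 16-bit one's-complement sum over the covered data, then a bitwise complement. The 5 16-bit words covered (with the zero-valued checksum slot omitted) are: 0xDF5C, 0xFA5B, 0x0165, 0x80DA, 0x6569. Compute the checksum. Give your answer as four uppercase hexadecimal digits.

3E9E

One's-complement addition (fold any carry out of bit 15 back into bit 0):
  0xDF5C + 0xFA5B = 0x1D9B7 → wrap carry → 0xD9B8
  0xD9B8 + 0x0165 = 0x0DB1D
  0xDB1D + 0x80DA = 0x15BF7 → wrap carry → 0x5BF8
  0x5BF8 + 0x6569 = 0x0C161
One's-complement sum = 0xC161.
Checksum = ~0xC161 & 0xFFFF = 0x3E9E.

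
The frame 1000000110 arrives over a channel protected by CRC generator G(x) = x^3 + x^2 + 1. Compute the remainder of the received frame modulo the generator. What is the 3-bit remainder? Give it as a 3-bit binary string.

010

Modulo-2 division of 1000000110 by 1101:
  pos 0: 1000 XOR 1101 = 0101
  pos 1: 1010 XOR 1101 = 0111
  pos 2: 1110 XOR 1101 = 0011
  pos 4: 1101 XOR 1101 = 0000
Remainder = 010 (nonzero — an error is detected).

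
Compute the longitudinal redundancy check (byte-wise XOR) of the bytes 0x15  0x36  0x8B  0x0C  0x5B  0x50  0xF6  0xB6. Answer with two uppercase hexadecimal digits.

EF

XOR the bytes together:
  start with 0x15
  0x15 ⊕ 0x36 = 0x23
  0x23 ⊕ 0x8B = 0xA8
  0xA8 ⊕ 0x0C = 0xA4
  0xA4 ⊕ 0x5B = 0xFF
  0xFF ⊕ 0x50 = 0xAF
  0xAF ⊕ 0xF6 = 0x59
  0x59 ⊕ 0xB6 = 0xEF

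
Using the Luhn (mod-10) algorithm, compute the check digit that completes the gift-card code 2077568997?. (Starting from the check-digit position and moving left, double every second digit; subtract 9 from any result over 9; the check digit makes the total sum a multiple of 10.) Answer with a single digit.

Partial digits right→left: 7 9 9 8 6 5 7 7 0 2
Double every second digit counting from the check-digit position (so the 1st, 3rd, 5th, ... of the partial from the right).
  doubled (with −9 where >9): 5 9 3 5 0 → sum 22
  kept as-is: 9 8 5 7 2 → sum 31
Total = 22 + 31 = 53.
Check digit = (10 − (53 mod 10)) mod 10 = 7.

7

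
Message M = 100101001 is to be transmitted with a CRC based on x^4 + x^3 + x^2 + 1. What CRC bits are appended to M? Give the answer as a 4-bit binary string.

Append 4 zeros: 1001010010000. Divide by 11101 (XOR where the leading bit is 1):
  pos 0: 10010 XOR 11101 = 01111
  pos 1: 11111 XOR 11101 = 00010
  pos 4: 10001 XOR 11101 = 01100
  pos 5: 11000 XOR 11101 = 00101
  pos 7: 10100 XOR 11101 = 01001
  pos 8: 10010 XOR 11101 = 01111
Remainder (last 4 bits) = 1111. This is the CRC / FCS.

1111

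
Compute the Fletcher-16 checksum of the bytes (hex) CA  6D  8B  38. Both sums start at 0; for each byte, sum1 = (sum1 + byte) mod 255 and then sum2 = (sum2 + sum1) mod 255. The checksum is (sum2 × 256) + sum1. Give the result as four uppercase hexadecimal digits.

C2FB

Running sums (mod 255):
  after byte 0 (CA): sum1=202, sum2=202
  after byte 1 (6D): sum1=56, sum2=3
  after byte 2 (8B): sum1=195, sum2=198
  after byte 3 (38): sum1=251, sum2=194
Checksum = sum2·256 + sum1 = 194·256 + 251 = 49915 = 0xC2FB.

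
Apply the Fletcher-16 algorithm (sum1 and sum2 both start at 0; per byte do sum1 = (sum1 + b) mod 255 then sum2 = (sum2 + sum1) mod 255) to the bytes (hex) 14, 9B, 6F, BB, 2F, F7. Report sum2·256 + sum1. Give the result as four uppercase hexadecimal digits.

C902

Running sums (mod 255):
  after byte 0 (14): sum1=20, sum2=20
  after byte 1 (9B): sum1=175, sum2=195
  after byte 2 (6F): sum1=31, sum2=226
  after byte 3 (BB): sum1=218, sum2=189
  after byte 4 (2F): sum1=10, sum2=199
  after byte 5 (F7): sum1=2, sum2=201
Checksum = sum2·256 + sum1 = 201·256 + 2 = 51458 = 0xC902.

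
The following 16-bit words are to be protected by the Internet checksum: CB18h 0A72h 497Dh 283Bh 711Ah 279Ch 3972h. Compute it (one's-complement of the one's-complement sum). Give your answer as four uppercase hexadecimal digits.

E693

One's-complement addition (fold any carry out of bit 15 back into bit 0):
  0xCB18 + 0x0A72 = 0x0D58A
  0xD58A + 0x497D = 0x11F07 → wrap carry → 0x1F08
  0x1F08 + 0x283B = 0x04743
  0x4743 + 0x711A = 0x0B85D
  0xB85D + 0x279C = 0x0DFF9
  0xDFF9 + 0x3972 = 0x1196B → wrap carry → 0x196C
One's-complement sum = 0x196C.
Checksum = ~0x196C & 0xFFFF = 0xE693.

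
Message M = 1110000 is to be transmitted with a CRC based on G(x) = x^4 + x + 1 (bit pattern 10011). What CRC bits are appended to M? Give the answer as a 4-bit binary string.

1000

Append 4 zeros: 11100000000. Divide by 10011 (XOR where the leading bit is 1):
  pos 0: 11100 XOR 10011 = 01111
  pos 1: 11110 XOR 10011 = 01101
  pos 2: 11010 XOR 10011 = 01001
  pos 3: 10010 XOR 10011 = 00001
Remainder (last 4 bits) = 1000. This is the CRC / FCS.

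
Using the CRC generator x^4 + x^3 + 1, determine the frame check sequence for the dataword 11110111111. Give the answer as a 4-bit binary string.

Append 4 zeros: 111101111110000. Divide by 11001 (XOR where the leading bit is 1):
  pos 0: 11110 XOR 11001 = 00111
  pos 2: 11111 XOR 11001 = 00110
  pos 4: 11011 XOR 11001 = 00010
  pos 7: 10110 XOR 11001 = 01111
  pos 8: 11110 XOR 11001 = 00111
  pos 10: 11100 XOR 11001 = 00101
Remainder (last 4 bits) = 0101. This is the CRC / FCS.

0101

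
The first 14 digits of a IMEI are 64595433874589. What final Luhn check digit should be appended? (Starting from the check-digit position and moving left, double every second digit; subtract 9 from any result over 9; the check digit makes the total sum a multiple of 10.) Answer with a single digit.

5

Partial digits right→left: 9 8 5 4 7 8 3 3 4 5 9 5 4 6
Double every second digit counting from the check-digit position (so the 1st, 3rd, 5th, ... of the partial from the right).
  doubled (with −9 where >9): 9 1 5 6 8 9 8 → sum 46
  kept as-is: 8 4 8 3 5 5 6 → sum 39
Total = 46 + 39 = 85.
Check digit = (10 − (85 mod 10)) mod 10 = 5.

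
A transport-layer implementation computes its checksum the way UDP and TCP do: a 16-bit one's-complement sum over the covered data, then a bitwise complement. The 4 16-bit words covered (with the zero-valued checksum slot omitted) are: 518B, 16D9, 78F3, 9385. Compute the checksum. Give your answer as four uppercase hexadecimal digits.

One's-complement addition (fold any carry out of bit 15 back into bit 0):
  0x518B + 0x16D9 = 0x06864
  0x6864 + 0x78F3 = 0x0E157
  0xE157 + 0x9385 = 0x174DC → wrap carry → 0x74DD
One's-complement sum = 0x74DD.
Checksum = ~0x74DD & 0xFFFF = 0x8B22.

8B22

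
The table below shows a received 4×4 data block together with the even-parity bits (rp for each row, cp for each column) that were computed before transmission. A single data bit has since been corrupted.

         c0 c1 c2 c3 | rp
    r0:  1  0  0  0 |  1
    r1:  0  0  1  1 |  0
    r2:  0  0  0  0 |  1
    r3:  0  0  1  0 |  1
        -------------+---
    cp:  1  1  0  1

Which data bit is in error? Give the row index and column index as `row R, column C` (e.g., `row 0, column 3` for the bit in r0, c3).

row 2, column 1

Recompute each row's even parity and compare to rp:
  r0: data parity 1, sent rp 1 → ok
  r1: data parity 0, sent rp 0 → ok
  r2: data parity 0, sent rp 1 → mismatch
  r3: data parity 1, sent rp 1 → ok
Recompute each column's even parity and compare to cp:
  c0: data parity 1, sent cp 1 → ok
  c1: data parity 0, sent cp 1 → mismatch
  c2: data parity 0, sent cp 0 → ok
  c3: data parity 1, sent cp 1 → ok
Exactly one row (r2) and one column (c1) fail → the flipped bit is at their intersection.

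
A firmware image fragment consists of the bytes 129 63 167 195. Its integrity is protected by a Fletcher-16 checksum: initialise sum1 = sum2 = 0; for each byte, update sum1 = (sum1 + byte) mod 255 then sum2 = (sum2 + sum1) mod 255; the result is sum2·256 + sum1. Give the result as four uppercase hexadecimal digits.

D62C

Running sums (mod 255):
  after byte 0 (129): sum1=129, sum2=129
  after byte 1 (63): sum1=192, sum2=66
  after byte 2 (167): sum1=104, sum2=170
  after byte 3 (195): sum1=44, sum2=214
Checksum = sum2·256 + sum1 = 214·256 + 44 = 54828 = 0xD62C.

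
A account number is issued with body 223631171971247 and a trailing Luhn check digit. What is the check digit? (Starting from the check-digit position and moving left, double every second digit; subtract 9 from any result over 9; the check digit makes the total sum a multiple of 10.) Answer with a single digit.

6

Partial digits right→left: 7 4 2 1 7 9 1 7 1 1 3 6 3 2 2
Double every second digit counting from the check-digit position (so the 1st, 3rd, 5th, ... of the partial from the right).
  doubled (with −9 where >9): 5 4 5 2 2 6 6 4 → sum 34
  kept as-is: 4 1 9 7 1 6 2 → sum 30
Total = 34 + 30 = 64.
Check digit = (10 − (64 mod 10)) mod 10 = 6.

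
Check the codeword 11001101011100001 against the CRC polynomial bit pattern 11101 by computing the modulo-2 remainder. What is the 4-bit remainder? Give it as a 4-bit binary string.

Modulo-2 division of 11001101011100001 by 11101:
  pos 0: 11001 XOR 11101 = 00100
  pos 2: 10010 XOR 11101 = 01111
  pos 3: 11111 XOR 11101 = 00010
  pos 6: 10011 XOR 11101 = 01110
  pos 7: 11101 XOR 11101 = 00000
Remainder = 0001 (nonzero — an error is detected).

0001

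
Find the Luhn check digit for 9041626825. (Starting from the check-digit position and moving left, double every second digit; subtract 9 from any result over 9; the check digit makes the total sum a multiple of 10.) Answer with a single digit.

9

Partial digits right→left: 5 2 8 6 2 6 1 4 0 9
Double every second digit counting from the check-digit position (so the 1st, 3rd, 5th, ... of the partial from the right).
  doubled (with −9 where >9): 1 7 4 2 0 → sum 14
  kept as-is: 2 6 6 4 9 → sum 27
Total = 14 + 27 = 41.
Check digit = (10 − (41 mod 10)) mod 10 = 9.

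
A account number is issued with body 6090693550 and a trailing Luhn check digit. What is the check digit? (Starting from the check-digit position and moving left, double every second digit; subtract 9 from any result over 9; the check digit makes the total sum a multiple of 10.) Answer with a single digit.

1

Partial digits right→left: 0 5 5 3 9 6 0 9 0 6
Double every second digit counting from the check-digit position (so the 1st, 3rd, 5th, ... of the partial from the right).
  doubled (with −9 where >9): 0 1 9 0 0 → sum 10
  kept as-is: 5 3 6 9 6 → sum 29
Total = 10 + 29 = 39.
Check digit = (10 − (39 mod 10)) mod 10 = 1.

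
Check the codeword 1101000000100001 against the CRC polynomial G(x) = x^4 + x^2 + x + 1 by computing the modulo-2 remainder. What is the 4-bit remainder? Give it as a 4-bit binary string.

0010

Modulo-2 division of 1101000000100001 by 10111:
  pos 0: 11010 XOR 10111 = 01101
  pos 1: 11010 XOR 10111 = 01101
  pos 2: 11010 XOR 10111 = 01101
  pos 3: 11010 XOR 10111 = 01101
  pos 4: 11010 XOR 10111 = 01101
  pos 5: 11010 XOR 10111 = 01101
  pos 6: 11011 XOR 10111 = 01100
  pos 7: 11000 XOR 10111 = 01111
  pos 8: 11110 XOR 10111 = 01001
  pos 9: 10010 XOR 10111 = 00101
  pos 11: 10101 XOR 10111 = 00010
Remainder = 0010 (nonzero — an error is detected).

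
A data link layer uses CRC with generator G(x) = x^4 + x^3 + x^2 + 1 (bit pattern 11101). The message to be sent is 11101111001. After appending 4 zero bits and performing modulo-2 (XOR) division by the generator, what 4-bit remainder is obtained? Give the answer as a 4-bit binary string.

Append 4 zeros: 111011110010000. Divide by 11101 (XOR where the leading bit is 1):
  pos 0: 11101 XOR 11101 = 00000
  pos 5: 11100 XOR 11101 = 00001
  pos 9: 11000 XOR 11101 = 00101
Remainder (last 4 bits) = 1010. This is the CRC / FCS.

1010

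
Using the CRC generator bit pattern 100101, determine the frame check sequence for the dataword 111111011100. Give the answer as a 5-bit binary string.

01111

Append 5 zeros: 11111101110000000. Divide by 100101 (XOR where the leading bit is 1):
  pos 0: 111111 XOR 100101 = 011010
  pos 1: 110100 XOR 100101 = 010001
  pos 2: 100011 XOR 100101 = 000110
  pos 5: 110110 XOR 100101 = 010011
  pos 6: 100110 XOR 100101 = 000011
  pos 10: 110000 XOR 100101 = 010101
  pos 11: 101010 XOR 100101 = 001111
Remainder (last 5 bits) = 01111. This is the CRC / FCS.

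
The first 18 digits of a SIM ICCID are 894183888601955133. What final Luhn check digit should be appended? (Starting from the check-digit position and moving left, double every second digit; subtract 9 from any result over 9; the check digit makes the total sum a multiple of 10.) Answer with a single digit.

Partial digits right→left: 3 3 1 5 5 9 1 0 6 8 8 8 3 8 1 4 9 8
Double every second digit counting from the check-digit position (so the 1st, 3rd, 5th, ... of the partial from the right).
  doubled (with −9 where >9): 6 2 1 2 3 7 6 2 9 → sum 38
  kept as-is: 3 5 9 0 8 8 8 4 8 → sum 53
Total = 38 + 53 = 91.
Check digit = (10 − (91 mod 10)) mod 10 = 9.

9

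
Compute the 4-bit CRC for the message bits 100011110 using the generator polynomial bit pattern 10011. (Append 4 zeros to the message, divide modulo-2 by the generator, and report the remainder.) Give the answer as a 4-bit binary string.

Append 4 zeros: 1000111100000. Divide by 10011 (XOR where the leading bit is 1):
  pos 0: 10001 XOR 10011 = 00010
  pos 3: 10111 XOR 10011 = 00100
  pos 5: 10000 XOR 10011 = 00011
  pos 8: 11000 XOR 10011 = 01011
Remainder (last 4 bits) = 1011. This is the CRC / FCS.

1011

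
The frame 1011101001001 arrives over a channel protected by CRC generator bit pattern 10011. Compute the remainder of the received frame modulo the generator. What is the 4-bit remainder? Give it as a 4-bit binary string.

0010

Modulo-2 division of 1011101001001 by 10011:
  pos 0: 10111 XOR 10011 = 00100
  pos 2: 10001 XOR 10011 = 00010
  pos 5: 10001 XOR 10011 = 00010
  pos 8: 10001 XOR 10011 = 00010
Remainder = 0010 (nonzero — an error is detected).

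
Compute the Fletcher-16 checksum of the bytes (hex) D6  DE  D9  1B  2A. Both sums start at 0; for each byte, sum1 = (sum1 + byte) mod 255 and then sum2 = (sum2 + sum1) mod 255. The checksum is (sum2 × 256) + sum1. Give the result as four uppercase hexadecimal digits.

9BD4

Running sums (mod 255):
  after byte 0 (D6): sum1=214, sum2=214
  after byte 1 (DE): sum1=181, sum2=140
  after byte 2 (D9): sum1=143, sum2=28
  after byte 3 (1B): sum1=170, sum2=198
  after byte 4 (2A): sum1=212, sum2=155
Checksum = sum2·256 + sum1 = 155·256 + 212 = 39892 = 0x9BD4.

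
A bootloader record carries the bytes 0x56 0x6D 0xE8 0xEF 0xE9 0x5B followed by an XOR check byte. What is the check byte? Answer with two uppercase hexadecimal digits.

8E

XOR the bytes together:
  start with 0x56
  0x56 ⊕ 0x6D = 0x3B
  0x3B ⊕ 0xE8 = 0xD3
  0xD3 ⊕ 0xEF = 0x3C
  0x3C ⊕ 0xE9 = 0xD5
  0xD5 ⊕ 0x5B = 0x8E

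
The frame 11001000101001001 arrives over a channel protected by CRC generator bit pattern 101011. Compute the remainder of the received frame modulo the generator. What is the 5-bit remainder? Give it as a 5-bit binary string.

Modulo-2 division of 11001000101001001 by 101011:
  pos 0: 110010 XOR 101011 = 011001
  pos 1: 110010 XOR 101011 = 011001
  pos 2: 110010 XOR 101011 = 011001
  pos 3: 110011 XOR 101011 = 011000
  pos 4: 110000 XOR 101011 = 011011
  pos 5: 110111 XOR 101011 = 011100
  pos 6: 111000 XOR 101011 = 010011
  pos 7: 100110 XOR 101011 = 001101
  pos 9: 110110 XOR 101011 = 011101
  pos 10: 111010 XOR 101011 = 010001
  pos 11: 100011 XOR 101011 = 001000
Remainder = 01000 (nonzero — an error is detected).

01000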